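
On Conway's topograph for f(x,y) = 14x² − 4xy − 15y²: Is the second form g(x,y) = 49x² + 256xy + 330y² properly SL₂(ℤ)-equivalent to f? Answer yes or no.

D₁ = 856, D₂ = 856
river cycle of f (length 26): (-15, 4, 14), (14, 24, -5), (-5, 26, 9), (9, 28, -2), (-2, 28, 9), (9, 26, -5), (-5, 24, 14), (14, 4, -15), (-15, 26, 3), (3, 28, -6), … (16 more)
river cycle of g (length 26): (3, 26, -15), (-15, 4, 14), (14, 24, -5), (-5, 26, 9), (9, 28, -2), (-2, 28, 9), (9, 26, -5), (-5, 24, 14), (14, 4, -15), (-15, 26, 3), … (16 more)
cycles coincide ⇒ equivalent

yes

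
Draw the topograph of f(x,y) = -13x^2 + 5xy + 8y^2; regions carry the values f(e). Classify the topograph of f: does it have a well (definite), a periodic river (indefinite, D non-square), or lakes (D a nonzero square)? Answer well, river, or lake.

D = b²−4ac = 5² − 4·(-13)·8 = 441
D = 21² is a perfect square ⇒ form factors over ℤ ⇒ lakes

lake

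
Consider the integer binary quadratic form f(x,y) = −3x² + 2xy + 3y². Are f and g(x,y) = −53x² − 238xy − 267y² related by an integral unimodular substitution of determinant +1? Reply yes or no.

D₁ = 40, D₂ = 40
river cycle of f (length 6): (3, 4, -2), (-2, 4, 3), (3, 2, -3), (-3, 4, 2), (2, 4, -3), (-3, 2, 3)
river cycle of g (length 6): (-3, 2, 3), (3, 4, -2), (-2, 4, 3), (3, 2, -3), (-3, 4, 2), (2, 4, -3)
cycles coincide ⇒ equivalent

yes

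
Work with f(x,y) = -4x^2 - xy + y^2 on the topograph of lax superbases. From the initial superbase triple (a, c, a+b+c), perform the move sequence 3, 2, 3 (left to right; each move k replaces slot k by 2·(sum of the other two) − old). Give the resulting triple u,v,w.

start (-4,1,-4) = (f(1,0),f(0,1),f(1,1))
replace slot 3: 2·((-4)+1) − (-4) = -2 → (-4,1,-2)
replace slot 2: 2·((-4)+(-2)) − 1 = -13 → (-4,-13,-2)
replace slot 3: 2·((-4)+(-13)) − (-2) = -32 → (-4,-13,-32)

-4,-13,-32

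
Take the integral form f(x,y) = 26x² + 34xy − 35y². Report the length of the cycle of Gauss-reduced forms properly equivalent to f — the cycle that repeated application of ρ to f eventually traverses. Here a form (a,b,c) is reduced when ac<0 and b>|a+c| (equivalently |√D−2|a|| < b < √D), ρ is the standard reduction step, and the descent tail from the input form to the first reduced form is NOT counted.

D = 4796, ⌊√D⌋ = 69
river: ρ → (-35,36,25)
river: ρ → (25,64,-7)
river: ρ → (-7,62,34)
river: ρ → (34,6,-35)
river: ρ → (-35,64,5)
river: ρ → (5,66,-22)
river: ρ → (-22,66,5)
river: ρ → (5,64,-35)
river: ρ → (-35,6,34)
river: ρ → (34,62,-7)
river: ρ → (-7,64,25)
river: ρ → (25,36,-35)
river: ρ → (-35,34,26)
river: ρ → (26,18,-43)
river: ρ → (-43,68,1)
river: ρ → (1,68,-43)
river: ρ → (-43,18,26)
river: ρ → (26,34,-35)
ρ-cycle length = 18 (tail of 0 descent steps not counted)

18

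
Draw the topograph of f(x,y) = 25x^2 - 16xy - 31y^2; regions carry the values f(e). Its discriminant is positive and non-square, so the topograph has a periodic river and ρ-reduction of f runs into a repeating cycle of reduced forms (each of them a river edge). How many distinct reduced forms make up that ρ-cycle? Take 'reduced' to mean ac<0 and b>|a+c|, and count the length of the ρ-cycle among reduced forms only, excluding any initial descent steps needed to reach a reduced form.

D = 3356, ⌊√D⌋ = 57
descent: ρ → (-31,16,25)  [lands on river]
river: ρ → (25,34,-22)
river: ρ → (-22,54,5)
river: ρ → (5,56,-11)
river: ρ → (-11,54,10)
river: ρ → (10,46,-31)
ρ-cycle length = 6 (tail of 1 descent step not counted)

6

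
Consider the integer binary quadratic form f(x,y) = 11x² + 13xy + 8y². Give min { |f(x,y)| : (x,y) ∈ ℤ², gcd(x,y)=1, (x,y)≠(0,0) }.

translate: b→-9 (≡13 mod 22), so (11,13,8)→(11,-9,6)
flip: (11,-9,6)→(6,9,11)
translate: b→-3 (≡9 mod 12), so (6,9,11)→(6,-3,8)
reduced (well bottom): (6,-3,8) with a≤c, −a<b≤a
well minimum = a = 6

6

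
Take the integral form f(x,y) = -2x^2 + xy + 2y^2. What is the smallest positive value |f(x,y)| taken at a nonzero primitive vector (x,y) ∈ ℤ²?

river: ρ → (2,3,-1)
river: ρ → (-1,3,2)
river: ρ → (2,1,-2)
river: ρ → (-2,3,1)
river: ρ → (1,3,-2)
river: ρ → (-2,1,2)
closes: descent 0, river 6
min |a| on river = 1

1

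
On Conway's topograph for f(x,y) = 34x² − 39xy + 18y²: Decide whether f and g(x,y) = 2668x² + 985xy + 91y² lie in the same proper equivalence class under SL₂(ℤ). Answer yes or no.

D₁ = -927, D₂ = -927
f: translate: b→29 (≡-39 mod 68), so (34,-39,18)→(34,29,13)
f: flip: (34,29,13)→(13,-29,34)
f: translate: b→-3 (≡-29 mod 26), so (13,-29,34)→(13,-3,18)
f: reduced (well bottom): (13,-3,18) with a≤c, −a<b≤a
g: flip: (2668,985,91)→(91,-985,2668)
g: translate: b→-75 (≡-985 mod 182), so (91,-985,2668)→(91,-75,18)
g: flip: (91,-75,18)→(18,75,91)
g: translate: b→3 (≡75 mod 36), so (18,75,91)→(18,3,13)
g: flip: (18,3,13)→(13,-3,18)
g: reduced (well bottom): (13,-3,18) with a≤c, −a<b≤a
reduced forms (13, -3, 18) vs (13, -3, 18) ⇒ equivalent

yes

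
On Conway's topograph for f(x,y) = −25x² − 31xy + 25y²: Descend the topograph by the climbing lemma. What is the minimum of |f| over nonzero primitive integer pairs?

descent: ρ → (25,31,-25)  [lands on river]
river: ρ → (-25,19,31)
river: ρ → (31,43,-13)
river: ρ → (-13,35,43)
river: ρ → (43,51,-5)
river: ρ → (-5,49,53)
river: ρ → (53,57,-1)
river: ρ → (-1,57,53)
river: ρ → (53,49,-5)
river: ρ → (-5,51,43)
river: ρ → (43,35,-13)
river: ρ → (-13,43,31)
river: ρ → (31,19,-25)
river: ρ → (-25,31,25)
river: ρ → (25,19,-31)
river: ρ → (-31,43,13)
river: ρ → (13,35,-43)
river: ρ → (-43,51,5)
river: ρ → (5,49,-53)
river: ρ → (-53,57,1)
river: ρ → (1,57,-53)
river: ρ → (-53,49,5)
river: ρ → (5,51,-43)
river: ρ → (-43,35,13)
river: ρ → (13,43,-31)
river: ρ → (-31,19,25)
closes: descent 1, river 26
min |a| on river = 1

1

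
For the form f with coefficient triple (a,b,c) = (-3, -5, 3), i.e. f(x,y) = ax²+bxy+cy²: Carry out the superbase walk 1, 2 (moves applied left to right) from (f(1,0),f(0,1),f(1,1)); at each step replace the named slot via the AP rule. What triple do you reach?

start (-3,3,-5) = (f(1,0),f(0,1),f(1,1))
replace slot 1: 2·(3+(-5)) − (-3) = -1 → (-1,3,-5)
replace slot 2: 2·((-1)+(-5)) − 3 = -15 → (-1,-15,-5)

-1,-15,-5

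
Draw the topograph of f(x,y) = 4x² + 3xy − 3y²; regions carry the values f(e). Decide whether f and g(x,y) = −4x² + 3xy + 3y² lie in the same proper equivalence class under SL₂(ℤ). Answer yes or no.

D₁ = 57, D₂ = 57
river cycle of f (length 6): (-3, 3, 4), (4, 5, -2), (-2, 7, 1), (1, 7, -2), (-2, 5, 4), (4, 3, -3)
river cycle of g (length 6): (3, 3, -4), (-4, 5, 2), (2, 7, -1), (-1, 7, 2), (2, 5, -4), (-4, 3, 3)
cycles differ ⇒ inequivalent

no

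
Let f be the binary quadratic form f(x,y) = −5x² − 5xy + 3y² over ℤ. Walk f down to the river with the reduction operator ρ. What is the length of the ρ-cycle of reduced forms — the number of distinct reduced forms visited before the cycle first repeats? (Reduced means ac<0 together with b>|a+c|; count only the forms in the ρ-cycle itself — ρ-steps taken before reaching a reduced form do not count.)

D = 85, ⌊√D⌋ = 9
descent: ρ → (3,5,-5)  [lands on river]
river: ρ → (-5,5,3)
river: ρ → (3,7,-3)
river: ρ → (-3,5,5)
river: ρ → (5,5,-3)
river: ρ → (-3,7,3)
ρ-cycle length = 6 (tail of 1 descent step not counted)

6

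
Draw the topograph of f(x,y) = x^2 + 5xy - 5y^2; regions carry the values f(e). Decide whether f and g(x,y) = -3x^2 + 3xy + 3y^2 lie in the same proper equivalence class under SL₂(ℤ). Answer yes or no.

D₁ = 45, D₂ = 45
river cycle of f (length 2): (-5, 5, 1), (1, 5, -5)
river cycle of g (length 2): (3, 3, -3), (-3, 3, 3)
cycles differ ⇒ inequivalent

no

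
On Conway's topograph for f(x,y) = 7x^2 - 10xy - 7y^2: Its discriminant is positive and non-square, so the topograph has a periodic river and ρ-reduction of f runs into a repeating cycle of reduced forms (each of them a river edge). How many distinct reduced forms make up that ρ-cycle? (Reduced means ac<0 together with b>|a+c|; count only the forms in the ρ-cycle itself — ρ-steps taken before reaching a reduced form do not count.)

D = 296, ⌊√D⌋ = 17
descent: ρ → (-7,10,7)  [lands on river]
river: ρ → (7,4,-10)
river: ρ → (-10,16,1)
river: ρ → (1,16,-10)
river: ρ → (-10,4,7)
river: ρ → (7,10,-7)
river: ρ → (-7,4,10)
river: ρ → (10,16,-1)
river: ρ → (-1,16,10)
river: ρ → (10,4,-7)
ρ-cycle length = 10 (tail of 1 descent step not counted)

10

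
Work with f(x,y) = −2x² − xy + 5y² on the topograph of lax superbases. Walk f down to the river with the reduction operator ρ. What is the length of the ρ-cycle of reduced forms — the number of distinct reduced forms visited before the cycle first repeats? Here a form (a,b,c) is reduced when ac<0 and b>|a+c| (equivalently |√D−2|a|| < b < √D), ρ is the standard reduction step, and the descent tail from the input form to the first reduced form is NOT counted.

D = 41, ⌊√D⌋ = 6
descent: ρ → (5,1,-2)
descent: ρ → (-2,3,4)  [lands on river]
river: ρ → (4,5,-1)
river: ρ → (-1,5,4)
river: ρ → (4,3,-2)
river: ρ → (-2,5,2)
river: ρ → (2,3,-4)
river: ρ → (-4,5,1)
river: ρ → (1,5,-4)
river: ρ → (-4,3,2)
river: ρ → (2,5,-2)
ρ-cycle length = 10 (tail of 2 descent steps not counted)

10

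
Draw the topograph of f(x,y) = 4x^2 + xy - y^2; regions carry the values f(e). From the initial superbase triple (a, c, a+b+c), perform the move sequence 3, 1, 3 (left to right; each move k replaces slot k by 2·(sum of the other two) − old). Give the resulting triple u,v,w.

start (4,-1,4) = (f(1,0),f(0,1),f(1,1))
replace slot 3: 2·(4+(-1)) − 4 = 2 → (4,-1,2)
replace slot 1: 2·((-1)+2) − 4 = -2 → (-2,-1,2)
replace slot 3: 2·((-2)+(-1)) − 2 = -8 → (-2,-1,-8)

-2,-1,-8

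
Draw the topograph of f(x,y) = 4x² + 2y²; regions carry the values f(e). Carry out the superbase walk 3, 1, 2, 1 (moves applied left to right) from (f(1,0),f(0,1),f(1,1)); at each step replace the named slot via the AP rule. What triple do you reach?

start (4,2,6) = (f(1,0),f(0,1),f(1,1))
replace slot 3: 2·(4+2) − 6 = 6 → (4,2,6)
replace slot 1: 2·(2+6) − 4 = 12 → (12,2,6)
replace slot 2: 2·(12+6) − 2 = 34 → (12,34,6)
replace slot 1: 2·(34+6) − 12 = 68 → (68,34,6)

68,34,6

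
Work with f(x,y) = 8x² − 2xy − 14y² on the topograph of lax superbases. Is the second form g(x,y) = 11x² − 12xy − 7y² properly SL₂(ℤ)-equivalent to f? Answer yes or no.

D₁ = 452, D₂ = 452
river cycle of f (length 14): (8, 14, -8), (-8, 18, 4), (4, 14, -16), (-16, 18, 2), (2, 18, -16), (-16, 14, 4), (4, 18, -8), (-8, 14, 8), (8, 18, -4), (-4, 14, 16), … (4 more)
river cycle of g (length 18): (-7, 12, 11), (11, 10, -8), (-8, 6, 13), (13, 20, -1), (-1, 20, 13), (13, 6, -8), (-8, 10, 11), (11, 12, -7), (-7, 16, 7), (7, 12, -11), … (8 more)
cycles differ ⇒ inequivalent

no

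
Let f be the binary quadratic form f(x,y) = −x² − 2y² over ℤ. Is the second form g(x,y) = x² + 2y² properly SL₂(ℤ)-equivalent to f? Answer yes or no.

D₁ = -8, D₂ = -8
f is negative-definite; reduce −f:
−f: reduced (well bottom): (1,0,2) with a≤c, −a<b≤a
flip sign back: reduced form of f is (-1,0,-2)
g: reduced (well bottom): (1,0,2) with a≤c, −a<b≤a
reduced forms (-1, 0, -2) vs (1, 0, 2) ⇒ inequivalent

no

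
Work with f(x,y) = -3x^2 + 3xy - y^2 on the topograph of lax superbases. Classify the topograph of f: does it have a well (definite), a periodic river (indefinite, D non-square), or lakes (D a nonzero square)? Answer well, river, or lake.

D = b²−4ac = 3² − 4·(-3)·(-1) = -3
D < 0 ⇒ definite ⇒ every region one sign ⇒ single well

well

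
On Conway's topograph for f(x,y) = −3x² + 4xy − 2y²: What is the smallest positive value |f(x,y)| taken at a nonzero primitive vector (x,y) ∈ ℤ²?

translate: b→2 (≡-4 mod 6), so (3,-4,2)→(3,2,1)
flip: (3,2,1)→(1,-2,3)
translate: b→0 (≡-2 mod 2), so (1,-2,3)→(1,0,2)
reduced (well bottom): (1,0,2) with a≤c, −a<b≤a
well minimum |f| = |-1| = 1 (negative-definite)

1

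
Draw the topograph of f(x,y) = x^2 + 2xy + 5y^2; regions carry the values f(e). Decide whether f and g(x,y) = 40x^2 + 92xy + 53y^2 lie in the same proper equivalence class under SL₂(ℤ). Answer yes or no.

D₁ = -16, D₂ = -16
f: translate: b→0 (≡2 mod 2), so (1,2,5)→(1,0,4)
f: reduced (well bottom): (1,0,4) with a≤c, −a<b≤a
g: translate: b→12 (≡92 mod 80), so (40,92,53)→(40,12,1)
g: flip: (40,12,1)→(1,-12,40)
g: translate: b→0 (≡-12 mod 2), so (1,-12,40)→(1,0,4)
g: reduced (well bottom): (1,0,4) with a≤c, −a<b≤a
reduced forms (1, 0, 4) vs (1, 0, 4) ⇒ equivalent

yes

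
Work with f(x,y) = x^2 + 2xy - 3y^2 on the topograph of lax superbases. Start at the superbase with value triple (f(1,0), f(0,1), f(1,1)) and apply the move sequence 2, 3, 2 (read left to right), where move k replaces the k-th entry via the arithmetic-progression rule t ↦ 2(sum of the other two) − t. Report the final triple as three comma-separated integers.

start (1,-3,0) = (f(1,0),f(0,1),f(1,1))
replace slot 2: 2·(1+0) − (-3) = 5 → (1,5,0)
replace slot 3: 2·(1+5) − 0 = 12 → (1,5,12)
replace slot 2: 2·(1+12) − 5 = 21 → (1,21,12)

1,21,12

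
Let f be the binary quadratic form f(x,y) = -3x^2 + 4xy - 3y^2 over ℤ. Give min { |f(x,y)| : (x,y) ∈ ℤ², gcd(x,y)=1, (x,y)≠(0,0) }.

translate: b→2 (≡-4 mod 6), so (3,-4,3)→(3,2,2)
flip: (3,2,2)→(2,-2,3)
translate: b→2 (≡-2 mod 4), so (2,-2,3)→(2,2,3)
reduced (well bottom): (2,2,3) with a≤c, −a<b≤a
well minimum |f| = |-2| = 2 (negative-definite)

2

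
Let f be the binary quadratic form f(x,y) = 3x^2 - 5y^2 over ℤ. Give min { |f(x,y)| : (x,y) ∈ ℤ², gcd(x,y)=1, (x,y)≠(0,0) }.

descent: ρ → (-5,0,3)
descent: ρ → (3,6,-2)  [lands on river]
river: ρ → (-2,6,3)
closes: descent 2, river 2
min |a| on river = 2

2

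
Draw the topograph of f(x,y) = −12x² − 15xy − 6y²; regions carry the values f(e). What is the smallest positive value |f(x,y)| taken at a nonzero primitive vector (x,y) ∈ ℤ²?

translate: b→-9 (≡15 mod 24), so (12,15,6)→(12,-9,3)
flip: (12,-9,3)→(3,9,12)
translate: b→3 (≡9 mod 6), so (3,9,12)→(3,3,6)
reduced (well bottom): (3,3,6) with a≤c, −a<b≤a
well minimum |f| = |-3| = 3 (negative-definite)

3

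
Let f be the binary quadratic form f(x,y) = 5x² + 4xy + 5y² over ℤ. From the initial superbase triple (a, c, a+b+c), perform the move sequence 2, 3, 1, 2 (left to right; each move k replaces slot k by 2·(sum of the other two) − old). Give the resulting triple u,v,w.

start (5,5,14) = (f(1,0),f(0,1),f(1,1))
replace slot 2: 2·(5+14) − 5 = 33 → (5,33,14)
replace slot 3: 2·(5+33) − 14 = 62 → (5,33,62)
replace slot 1: 2·(33+62) − 5 = 185 → (185,33,62)
replace slot 2: 2·(185+62) − 33 = 461 → (185,461,62)

185,461,62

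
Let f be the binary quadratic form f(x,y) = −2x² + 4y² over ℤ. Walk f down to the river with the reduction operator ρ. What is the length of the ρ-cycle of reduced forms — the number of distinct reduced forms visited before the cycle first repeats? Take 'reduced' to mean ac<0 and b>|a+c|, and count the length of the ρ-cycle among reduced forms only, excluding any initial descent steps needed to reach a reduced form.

D = 32, ⌊√D⌋ = 5
descent: ρ → (4,0,-2)
descent: ρ → (-2,4,2)  [lands on river]
river: ρ → (2,4,-2)
ρ-cycle length = 2 (tail of 2 descent steps not counted)

2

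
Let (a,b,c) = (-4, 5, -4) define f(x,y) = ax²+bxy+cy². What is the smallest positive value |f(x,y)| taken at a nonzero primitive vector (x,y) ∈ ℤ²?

translate: b→3 (≡-5 mod 8), so (4,-5,4)→(4,3,3)
flip: (4,3,3)→(3,-3,4)
translate: b→3 (≡-3 mod 6), so (3,-3,4)→(3,3,4)
reduced (well bottom): (3,3,4) with a≤c, −a<b≤a
well minimum |f| = |-3| = 3 (negative-definite)

3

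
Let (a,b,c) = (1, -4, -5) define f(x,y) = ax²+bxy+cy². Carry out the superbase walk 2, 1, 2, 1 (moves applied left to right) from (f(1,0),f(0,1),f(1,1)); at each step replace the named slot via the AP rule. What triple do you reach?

start (1,-5,-8) = (f(1,0),f(0,1),f(1,1))
replace slot 2: 2·(1+(-8)) − (-5) = -9 → (1,-9,-8)
replace slot 1: 2·((-9)+(-8)) − 1 = -35 → (-35,-9,-8)
replace slot 2: 2·((-35)+(-8)) − (-9) = -77 → (-35,-77,-8)
replace slot 1: 2·((-77)+(-8)) − (-35) = -135 → (-135,-77,-8)

-135,-77,-8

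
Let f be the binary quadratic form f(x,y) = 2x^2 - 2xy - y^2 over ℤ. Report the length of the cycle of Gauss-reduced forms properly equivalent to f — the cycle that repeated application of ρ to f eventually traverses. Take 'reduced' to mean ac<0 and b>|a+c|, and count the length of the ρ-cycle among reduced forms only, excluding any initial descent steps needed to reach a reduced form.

D = 12, ⌊√D⌋ = 3
descent: ρ → (-1,2,2)  [lands on river]
river: ρ → (2,2,-1)
ρ-cycle length = 2 (tail of 1 descent step not counted)

2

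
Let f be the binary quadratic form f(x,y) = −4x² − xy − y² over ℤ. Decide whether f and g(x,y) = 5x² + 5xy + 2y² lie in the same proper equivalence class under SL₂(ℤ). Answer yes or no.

D₁ = -15, D₂ = -15
f is negative-definite; reduce −f:
−f: flip: (4,1,1)→(1,-1,4)
−f: translate: b→1 (≡-1 mod 2), so (1,-1,4)→(1,1,4)
−f: reduced (well bottom): (1,1,4) with a≤c, −a<b≤a
flip sign back: reduced form of f is (-1,-1,-4)
g: flip: (5,5,2)→(2,-5,5)
g: translate: b→-1 (≡-5 mod 4), so (2,-5,5)→(2,-1,2)
g: flip: (2,-1,2)→(2,1,2)
g: reduced (well bottom): (2,1,2) with a≤c, −a<b≤a
reduced forms (-1, -1, -4) vs (2, 1, 2) ⇒ inequivalent

no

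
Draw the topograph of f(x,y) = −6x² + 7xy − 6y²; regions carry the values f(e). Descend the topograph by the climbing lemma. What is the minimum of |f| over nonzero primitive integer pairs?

translate: b→5 (≡-7 mod 12), so (6,-7,6)→(6,5,5)
flip: (6,5,5)→(5,-5,6)
translate: b→5 (≡-5 mod 10), so (5,-5,6)→(5,5,6)
reduced (well bottom): (5,5,6) with a≤c, −a<b≤a
well minimum |f| = |-5| = 5 (negative-definite)

5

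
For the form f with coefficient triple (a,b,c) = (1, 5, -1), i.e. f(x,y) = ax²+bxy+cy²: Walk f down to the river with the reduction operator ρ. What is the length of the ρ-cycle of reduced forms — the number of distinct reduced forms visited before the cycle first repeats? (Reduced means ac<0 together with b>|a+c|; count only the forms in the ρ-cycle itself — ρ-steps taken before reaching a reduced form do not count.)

D = 29, ⌊√D⌋ = 5
river: ρ → (-1,5,1)
river: ρ → (1,5,-1)
ρ-cycle length = 2 (tail of 0 descent steps not counted)

2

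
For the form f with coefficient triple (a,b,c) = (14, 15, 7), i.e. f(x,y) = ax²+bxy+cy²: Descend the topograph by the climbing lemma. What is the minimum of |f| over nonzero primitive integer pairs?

translate: b→-13 (≡15 mod 28), so (14,15,7)→(14,-13,6)
flip: (14,-13,6)→(6,13,14)
translate: b→1 (≡13 mod 12), so (6,13,14)→(6,1,7)
reduced (well bottom): (6,1,7) with a≤c, −a<b≤a
well minimum = a = 6

6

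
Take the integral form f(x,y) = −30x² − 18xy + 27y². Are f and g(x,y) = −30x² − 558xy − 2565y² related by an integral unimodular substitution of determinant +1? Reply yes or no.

D₁ = 3564, D₂ = 3564
river cycle of f (length 4): (27, 18, -30), (-30, 42, 15), (15, 48, -21), (-21, 36, 27)
river cycle of g (length 4): (-30, 42, 15), (15, 48, -21), (-21, 36, 27), (27, 18, -30)
cycles coincide ⇒ equivalent

yes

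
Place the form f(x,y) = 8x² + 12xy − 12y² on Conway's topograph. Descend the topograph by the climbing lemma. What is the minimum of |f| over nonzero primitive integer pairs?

river: ρ → (-12,12,8)
river: ρ → (8,20,-4)
river: ρ → (-4,20,8)
river: ρ → (8,12,-12)
closes: descent 0, river 4
min |a| on river = 4

4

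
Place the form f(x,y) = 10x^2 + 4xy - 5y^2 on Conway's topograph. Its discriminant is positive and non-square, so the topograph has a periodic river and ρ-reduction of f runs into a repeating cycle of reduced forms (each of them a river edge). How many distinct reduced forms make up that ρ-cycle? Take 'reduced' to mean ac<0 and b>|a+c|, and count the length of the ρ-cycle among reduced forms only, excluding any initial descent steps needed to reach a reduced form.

D = 216, ⌊√D⌋ = 14
descent: ρ → (-5,6,9)  [lands on river]
river: ρ → (9,12,-2)
river: ρ → (-2,12,9)
river: ρ → (9,6,-5)
river: ρ → (-5,14,1)
river: ρ → (1,14,-5)
ρ-cycle length = 6 (tail of 1 descent step not counted)

6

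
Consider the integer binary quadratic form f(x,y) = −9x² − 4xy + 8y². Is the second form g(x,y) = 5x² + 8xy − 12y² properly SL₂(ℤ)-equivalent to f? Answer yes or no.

D₁ = 304, D₂ = 304
river cycle of f (length 12): (8, 4, -9), (-9, 14, 3), (3, 16, -4), (-4, 16, 3), (3, 14, -9), (-9, 4, 8), (8, 12, -5), (-5, 8, 12), (12, 16, -1), (-1, 16, 12), … (2 more)
river cycle of g (length 12): (-12, 16, 1), (1, 16, -12), (-12, 8, 5), (5, 12, -8), (-8, 4, 9), (9, 14, -3), (-3, 16, 4), (4, 16, -3), (-3, 14, 9), (9, 4, -8), … (2 more)
cycles differ ⇒ inequivalent

no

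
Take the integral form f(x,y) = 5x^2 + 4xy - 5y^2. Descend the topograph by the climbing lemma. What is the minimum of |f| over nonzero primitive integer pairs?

river: ρ → (-5,6,4)
river: ρ → (4,10,-1)
river: ρ → (-1,10,4)
river: ρ → (4,6,-5)
river: ρ → (-5,4,5)
river: ρ → (5,6,-4)
river: ρ → (-4,10,1)
river: ρ → (1,10,-4)
river: ρ → (-4,6,5)
river: ρ → (5,4,-5)
closes: descent 0, river 10
min |a| on river = 1

1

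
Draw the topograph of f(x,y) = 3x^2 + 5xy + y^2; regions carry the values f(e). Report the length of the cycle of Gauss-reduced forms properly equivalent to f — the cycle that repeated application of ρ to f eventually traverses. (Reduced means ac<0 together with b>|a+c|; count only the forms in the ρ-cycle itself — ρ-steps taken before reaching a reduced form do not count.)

D = 13, ⌊√D⌋ = 3
descent: ρ → (1,3,-1)  [lands on river]
river: ρ → (-1,3,1)
ρ-cycle length = 2 (tail of 1 descent step not counted)

2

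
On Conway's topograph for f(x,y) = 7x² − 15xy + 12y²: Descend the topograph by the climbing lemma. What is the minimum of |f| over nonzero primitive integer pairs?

translate: b→-1 (≡-15 mod 14), so (7,-15,12)→(7,-1,4)
flip: (7,-1,4)→(4,1,7)
reduced (well bottom): (4,1,7) with a≤c, −a<b≤a
well minimum = a = 4

4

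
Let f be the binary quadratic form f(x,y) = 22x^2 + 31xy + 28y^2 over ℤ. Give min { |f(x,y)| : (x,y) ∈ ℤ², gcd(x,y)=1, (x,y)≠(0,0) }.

translate: b→-13 (≡31 mod 44), so (22,31,28)→(22,-13,19)
flip: (22,-13,19)→(19,13,22)
reduced (well bottom): (19,13,22) with a≤c, −a<b≤a
well minimum = a = 19

19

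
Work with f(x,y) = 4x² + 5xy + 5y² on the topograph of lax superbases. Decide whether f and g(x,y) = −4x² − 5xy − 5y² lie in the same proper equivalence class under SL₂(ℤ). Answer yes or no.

D₁ = -55, D₂ = -55
f: translate: b→-3 (≡5 mod 8), so (4,5,5)→(4,-3,4)
f: flip: (4,-3,4)→(4,3,4)
f: reduced (well bottom): (4,3,4) with a≤c, −a<b≤a
g is negative-definite; reduce −g:
−g: translate: b→-3 (≡5 mod 8), so (4,5,5)→(4,-3,4)
−g: flip: (4,-3,4)→(4,3,4)
−g: reduced (well bottom): (4,3,4) with a≤c, −a<b≤a
flip sign back: reduced form of g is (-4,-3,-4)
reduced forms (4, 3, 4) vs (-4, -3, -4) ⇒ inequivalent

no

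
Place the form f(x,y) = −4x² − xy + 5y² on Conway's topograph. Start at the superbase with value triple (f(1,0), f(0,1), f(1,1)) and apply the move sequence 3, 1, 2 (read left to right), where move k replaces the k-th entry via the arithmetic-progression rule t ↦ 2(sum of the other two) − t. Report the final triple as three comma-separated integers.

start (-4,5,0) = (f(1,0),f(0,1),f(1,1))
replace slot 3: 2·((-4)+5) − 0 = 2 → (-4,5,2)
replace slot 1: 2·(5+2) − (-4) = 18 → (18,5,2)
replace slot 2: 2·(18+2) − 5 = 35 → (18,35,2)

18,35,2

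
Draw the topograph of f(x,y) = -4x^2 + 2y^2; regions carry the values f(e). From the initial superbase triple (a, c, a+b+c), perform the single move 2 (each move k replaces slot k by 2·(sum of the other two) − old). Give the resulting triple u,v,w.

start (-4,2,-2) = (f(1,0),f(0,1),f(1,1))
replace slot 2: 2·((-4)+(-2)) − 2 = -14 → (-4,-14,-2)

-4,-14,-2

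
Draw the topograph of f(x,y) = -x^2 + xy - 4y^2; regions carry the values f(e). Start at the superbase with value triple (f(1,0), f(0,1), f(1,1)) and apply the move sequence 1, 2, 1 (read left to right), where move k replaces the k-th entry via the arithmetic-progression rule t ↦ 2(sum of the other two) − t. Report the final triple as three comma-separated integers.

start (-1,-4,-4) = (f(1,0),f(0,1),f(1,1))
replace slot 1: 2·((-4)+(-4)) − (-1) = -15 → (-15,-4,-4)
replace slot 2: 2·((-15)+(-4)) − (-4) = -34 → (-15,-34,-4)
replace slot 1: 2·((-34)+(-4)) − (-15) = -61 → (-61,-34,-4)

-61,-34,-4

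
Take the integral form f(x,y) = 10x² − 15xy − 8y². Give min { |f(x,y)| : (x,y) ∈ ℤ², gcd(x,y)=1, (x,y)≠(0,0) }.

descent: ρ → (-8,15,10)  [lands on river]
river: ρ → (10,5,-13)
river: ρ → (-13,21,2)
river: ρ → (2,23,-2)
river: ρ → (-2,21,13)
river: ρ → (13,5,-10)
river: ρ → (-10,15,8)
river: ρ → (8,17,-8)
closes: descent 1, river 8
min |a| on river = 2

2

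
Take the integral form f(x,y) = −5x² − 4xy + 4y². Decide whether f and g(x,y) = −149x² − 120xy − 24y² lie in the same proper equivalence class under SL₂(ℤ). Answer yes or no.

D₁ = 96, D₂ = 96
river cycle of f (length 4): (4, 4, -5), (-5, 6, 3), (3, 6, -5), (-5, 4, 4)
river cycle of g (length 4): (-5, 6, 3), (3, 6, -5), (-5, 4, 4), (4, 4, -5)
cycles coincide ⇒ equivalent

yes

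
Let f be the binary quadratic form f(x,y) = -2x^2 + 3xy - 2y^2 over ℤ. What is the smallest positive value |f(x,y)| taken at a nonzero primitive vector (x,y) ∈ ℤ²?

translate: b→1 (≡-3 mod 4), so (2,-3,2)→(2,1,1)
flip: (2,1,1)→(1,-1,2)
translate: b→1 (≡-1 mod 2), so (1,-1,2)→(1,1,2)
reduced (well bottom): (1,1,2) with a≤c, −a<b≤a
well minimum |f| = |-1| = 1 (negative-definite)

1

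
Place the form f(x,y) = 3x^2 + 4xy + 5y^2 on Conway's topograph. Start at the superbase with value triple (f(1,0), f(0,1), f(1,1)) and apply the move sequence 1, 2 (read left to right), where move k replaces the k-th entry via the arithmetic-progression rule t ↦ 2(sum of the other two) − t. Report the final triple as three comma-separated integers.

start (3,5,12) = (f(1,0),f(0,1),f(1,1))
replace slot 1: 2·(5+12) − 3 = 31 → (31,5,12)
replace slot 2: 2·(31+12) − 5 = 81 → (31,81,12)

31,81,12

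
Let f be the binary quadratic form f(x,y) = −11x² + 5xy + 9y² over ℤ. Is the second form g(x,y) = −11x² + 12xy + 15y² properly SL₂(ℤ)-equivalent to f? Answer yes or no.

D₁ = 421, D₂ = 804
discriminants differ ⇒ not SL₂(ℤ)-equivalent

no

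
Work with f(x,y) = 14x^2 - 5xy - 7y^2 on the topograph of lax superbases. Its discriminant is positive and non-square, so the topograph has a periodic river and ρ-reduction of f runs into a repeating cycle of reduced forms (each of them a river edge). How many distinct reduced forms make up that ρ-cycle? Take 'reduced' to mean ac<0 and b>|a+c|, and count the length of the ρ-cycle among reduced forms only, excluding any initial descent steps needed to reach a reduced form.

D = 417, ⌊√D⌋ = 20
descent: ρ → (-7,19,2)  [lands on river]
river: ρ → (2,17,-16)
river: ρ → (-16,15,3)
river: ρ → (3,15,-16)
river: ρ → (-16,17,2)
river: ρ → (2,19,-7)
river: ρ → (-7,9,12)
river: ρ → (12,15,-4)
river: ρ → (-4,17,8)
river: ρ → (8,15,-6)
river: ρ → (-6,9,14)
river: ρ → (14,19,-1)
river: ρ → (-1,19,14)
river: ρ → (14,9,-6)
river: ρ → (-6,15,8)
river: ρ → (8,17,-4)
river: ρ → (-4,15,12)
river: ρ → (12,9,-7)
ρ-cycle length = 18 (tail of 1 descent step not counted)

18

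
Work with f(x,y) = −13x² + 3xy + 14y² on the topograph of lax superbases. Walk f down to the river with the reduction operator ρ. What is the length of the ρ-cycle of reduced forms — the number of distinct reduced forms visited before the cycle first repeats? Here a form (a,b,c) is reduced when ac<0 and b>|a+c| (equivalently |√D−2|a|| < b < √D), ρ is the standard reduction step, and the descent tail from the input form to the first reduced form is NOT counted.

D = 737, ⌊√D⌋ = 27
river: ρ → (14,25,-2)
river: ρ → (-2,27,1)
river: ρ → (1,27,-2)
river: ρ → (-2,25,14)
river: ρ → (14,3,-13)
river: ρ → (-13,23,4)
river: ρ → (4,25,-7)
river: ρ → (-7,17,16)
river: ρ → (16,15,-8)
river: ρ → (-8,17,14)
river: ρ → (14,11,-11)
river: ρ → (-11,11,14)
river: ρ → (14,17,-8)
river: ρ → (-8,15,16)
river: ρ → (16,17,-7)
river: ρ → (-7,25,4)
river: ρ → (4,23,-13)
river: ρ → (-13,3,14)
ρ-cycle length = 18 (tail of 0 descent steps not counted)

18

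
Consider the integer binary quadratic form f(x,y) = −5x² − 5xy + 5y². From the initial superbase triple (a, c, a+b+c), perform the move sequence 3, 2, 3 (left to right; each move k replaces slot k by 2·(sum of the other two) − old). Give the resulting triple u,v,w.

start (-5,5,-5) = (f(1,0),f(0,1),f(1,1))
replace slot 3: 2·((-5)+5) − (-5) = 5 → (-5,5,5)
replace slot 2: 2·((-5)+5) − 5 = -5 → (-5,-5,5)
replace slot 3: 2·((-5)+(-5)) − 5 = -25 → (-5,-5,-25)

-5,-5,-25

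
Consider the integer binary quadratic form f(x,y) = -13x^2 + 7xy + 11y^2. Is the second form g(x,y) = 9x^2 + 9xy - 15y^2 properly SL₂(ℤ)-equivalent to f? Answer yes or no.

D₁ = 621, D₂ = 621
river cycle of f (length 4): (11, 15, -9), (-9, 21, 5), (5, 19, -13), (-13, 7, 11)
river cycle of g (length 4): (-15, 21, 3), (3, 21, -15), (-15, 9, 9), (9, 9, -15)
cycles differ ⇒ inequivalent

no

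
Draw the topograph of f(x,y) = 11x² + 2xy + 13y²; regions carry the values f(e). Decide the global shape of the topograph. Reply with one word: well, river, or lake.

D = b²−4ac = 2² − 4·11·13 = -568
D < 0 ⇒ definite ⇒ every region one sign ⇒ single well

well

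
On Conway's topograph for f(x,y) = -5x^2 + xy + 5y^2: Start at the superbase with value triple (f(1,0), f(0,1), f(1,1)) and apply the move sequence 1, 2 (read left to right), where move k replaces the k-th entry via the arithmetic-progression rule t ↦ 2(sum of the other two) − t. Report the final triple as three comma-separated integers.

start (-5,5,1) = (f(1,0),f(0,1),f(1,1))
replace slot 1: 2·(5+1) − (-5) = 17 → (17,5,1)
replace slot 2: 2·(17+1) − 5 = 31 → (17,31,1)

17,31,1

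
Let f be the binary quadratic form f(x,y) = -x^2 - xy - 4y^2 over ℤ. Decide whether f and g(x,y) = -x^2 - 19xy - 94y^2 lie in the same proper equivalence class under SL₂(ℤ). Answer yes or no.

D₁ = -15, D₂ = -15
f is negative-definite; reduce −f:
−f: reduced (well bottom): (1,1,4) with a≤c, −a<b≤a
flip sign back: reduced form of f is (-1,-1,-4)
g is negative-definite; reduce −g:
−g: translate: b→1 (≡19 mod 2), so (1,19,94)→(1,1,4)
−g: reduced (well bottom): (1,1,4) with a≤c, −a<b≤a
flip sign back: reduced form of g is (-1,-1,-4)
reduced forms (-1, -1, -4) vs (-1, -1, -4) ⇒ equivalent

yes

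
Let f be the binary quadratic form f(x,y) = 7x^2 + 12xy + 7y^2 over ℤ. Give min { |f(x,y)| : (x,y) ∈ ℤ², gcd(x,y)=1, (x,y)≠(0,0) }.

translate: b→-2 (≡12 mod 14), so (7,12,7)→(7,-2,2)
flip: (7,-2,2)→(2,2,7)
reduced (well bottom): (2,2,7) with a≤c, −a<b≤a
well minimum = a = 2

2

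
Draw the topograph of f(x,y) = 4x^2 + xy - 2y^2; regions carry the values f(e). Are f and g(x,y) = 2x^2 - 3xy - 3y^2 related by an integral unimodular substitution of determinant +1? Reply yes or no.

D₁ = 33, D₂ = 33
river cycle of f (length 4): (-2, 3, 3), (3, 3, -2), (-2, 5, 1), (1, 5, -2)
river cycle of g (length 4): (-3, 3, 2), (2, 5, -1), (-1, 5, 2), (2, 3, -3)
cycles differ ⇒ inequivalent

no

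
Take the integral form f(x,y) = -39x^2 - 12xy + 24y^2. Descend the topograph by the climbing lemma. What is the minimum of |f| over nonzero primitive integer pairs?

descent: ρ → (24,60,-3)  [lands on river]
river: ρ → (-3,60,24)
river: ρ → (24,36,-27)
river: ρ → (-27,18,33)
river: ρ → (33,48,-12)
river: ρ → (-12,48,33)
river: ρ → (33,18,-27)
river: ρ → (-27,36,24)
closes: descent 1, river 8
min |a| on river = 3

3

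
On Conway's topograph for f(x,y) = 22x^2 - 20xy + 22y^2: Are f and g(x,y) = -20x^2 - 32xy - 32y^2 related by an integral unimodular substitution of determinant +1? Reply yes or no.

D₁ = -1536, D₂ = -1536
f: flip: (22,-20,22)→(22,20,22)
f: reduced (well bottom): (22,20,22) with a≤c, −a<b≤a
g is negative-definite; reduce −g:
−g: translate: b→-8 (≡32 mod 40), so (20,32,32)→(20,-8,20)
−g: flip: (20,-8,20)→(20,8,20)
−g: reduced (well bottom): (20,8,20) with a≤c, −a<b≤a
flip sign back: reduced form of g is (-20,-8,-20)
reduced forms (22, 20, 22) vs (-20, -8, -20) ⇒ inequivalent

no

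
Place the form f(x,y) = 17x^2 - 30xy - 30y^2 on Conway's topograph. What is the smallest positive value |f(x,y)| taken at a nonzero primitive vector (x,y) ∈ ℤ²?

descent: ρ → (-30,30,17)  [lands on river]
river: ρ → (17,38,-22)
river: ρ → (-22,50,5)
river: ρ → (5,50,-22)
river: ρ → (-22,38,17)
river: ρ → (17,30,-30)
closes: descent 1, river 6
min |a| on river = 5

5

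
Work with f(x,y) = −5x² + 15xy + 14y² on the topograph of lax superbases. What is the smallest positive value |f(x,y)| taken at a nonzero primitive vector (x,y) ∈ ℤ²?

river: ρ → (14,13,-6)
river: ρ → (-6,11,16)
river: ρ → (16,21,-1)
river: ρ → (-1,21,16)
river: ρ → (16,11,-6)
river: ρ → (-6,13,14)
river: ρ → (14,15,-5)
river: ρ → (-5,15,14)
closes: descent 0, river 8
min |a| on river = 1

1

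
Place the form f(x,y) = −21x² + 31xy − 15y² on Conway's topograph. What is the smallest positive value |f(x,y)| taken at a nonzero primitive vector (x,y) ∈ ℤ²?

translate: b→11 (≡-31 mod 42), so (21,-31,15)→(21,11,5)
flip: (21,11,5)→(5,-11,21)
translate: b→-1 (≡-11 mod 10), so (5,-11,21)→(5,-1,15)
reduced (well bottom): (5,-1,15) with a≤c, −a<b≤a
well minimum |f| = |-5| = 5 (negative-definite)

5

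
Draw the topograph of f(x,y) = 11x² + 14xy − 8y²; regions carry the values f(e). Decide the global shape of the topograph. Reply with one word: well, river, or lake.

D = b²−4ac = 14² − 4·11·(-8) = 548
D > 0 non-square ⇒ indefinite ⇒ periodic river

river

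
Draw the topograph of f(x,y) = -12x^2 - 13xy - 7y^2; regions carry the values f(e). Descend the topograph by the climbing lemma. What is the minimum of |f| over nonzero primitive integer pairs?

translate: b→-11 (≡13 mod 24), so (12,13,7)→(12,-11,6)
flip: (12,-11,6)→(6,11,12)
translate: b→-1 (≡11 mod 12), so (6,11,12)→(6,-1,7)
reduced (well bottom): (6,-1,7) with a≤c, −a<b≤a
well minimum |f| = |-6| = 6 (negative-definite)

6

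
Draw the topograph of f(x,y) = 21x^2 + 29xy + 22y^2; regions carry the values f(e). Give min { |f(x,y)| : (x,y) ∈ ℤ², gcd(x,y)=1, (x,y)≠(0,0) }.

translate: b→-13 (≡29 mod 42), so (21,29,22)→(21,-13,14)
flip: (21,-13,14)→(14,13,21)
reduced (well bottom): (14,13,21) with a≤c, −a<b≤a
well minimum = a = 14

14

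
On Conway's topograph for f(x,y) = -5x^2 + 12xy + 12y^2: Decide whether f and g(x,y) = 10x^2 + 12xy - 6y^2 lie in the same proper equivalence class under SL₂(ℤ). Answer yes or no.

D₁ = 384, D₂ = 384
river cycle of f (length 4): (12, 12, -5), (-5, 18, 3), (3, 18, -5), (-5, 12, 12)
river cycle of g (length 4): (-6, 12, 10), (10, 8, -8), (-8, 8, 10), (10, 12, -6)
cycles differ ⇒ inequivalent

no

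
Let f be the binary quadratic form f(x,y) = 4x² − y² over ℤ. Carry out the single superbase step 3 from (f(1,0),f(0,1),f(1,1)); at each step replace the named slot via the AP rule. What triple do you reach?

start (4,-1,3) = (f(1,0),f(0,1),f(1,1))
replace slot 3: 2·(4+(-1)) − 3 = 3 → (4,-1,3)

4,-1,3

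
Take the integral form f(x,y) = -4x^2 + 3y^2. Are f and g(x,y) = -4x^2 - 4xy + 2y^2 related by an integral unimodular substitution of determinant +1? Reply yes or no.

D₁ = 48, D₂ = 48
river cycle of f (length 2): (3, 6, -1), (-1, 6, 3)
river cycle of g (length 2): (2, 4, -4), (-4, 4, 2)
cycles differ ⇒ inequivalent

no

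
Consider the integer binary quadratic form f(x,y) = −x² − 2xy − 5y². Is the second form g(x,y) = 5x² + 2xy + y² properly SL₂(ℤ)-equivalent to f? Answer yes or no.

D₁ = -16, D₂ = -16
f is negative-definite; reduce −f:
−f: translate: b→0 (≡2 mod 2), so (1,2,5)→(1,0,4)
−f: reduced (well bottom): (1,0,4) with a≤c, −a<b≤a
flip sign back: reduced form of f is (-1,0,-4)
g: flip: (5,2,1)→(1,-2,5)
g: translate: b→0 (≡-2 mod 2), so (1,-2,5)→(1,0,4)
g: reduced (well bottom): (1,0,4) with a≤c, −a<b≤a
reduced forms (-1, 0, -4) vs (1, 0, 4) ⇒ inequivalent

no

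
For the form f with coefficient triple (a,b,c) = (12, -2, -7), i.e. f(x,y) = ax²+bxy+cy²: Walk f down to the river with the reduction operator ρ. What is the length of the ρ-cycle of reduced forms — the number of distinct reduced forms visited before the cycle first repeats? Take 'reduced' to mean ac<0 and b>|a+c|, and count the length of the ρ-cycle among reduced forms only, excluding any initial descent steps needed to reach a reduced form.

D = 340, ⌊√D⌋ = 18
descent: ρ → (-7,16,3)  [lands on river]
river: ρ → (3,14,-12)
river: ρ → (-12,10,5)
river: ρ → (5,10,-12)
river: ρ → (-12,14,3)
river: ρ → (3,16,-7)
river: ρ → (-7,12,7)
river: ρ → (7,16,-3)
river: ρ → (-3,14,12)
river: ρ → (12,10,-5)
river: ρ → (-5,10,12)
river: ρ → (12,14,-3)
river: ρ → (-3,16,7)
river: ρ → (7,12,-7)
ρ-cycle length = 14 (tail of 1 descent step not counted)

14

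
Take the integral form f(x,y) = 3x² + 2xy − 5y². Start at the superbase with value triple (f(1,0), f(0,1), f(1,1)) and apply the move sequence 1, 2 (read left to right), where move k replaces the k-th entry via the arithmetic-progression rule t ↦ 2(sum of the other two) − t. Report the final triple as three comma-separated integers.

start (3,-5,0) = (f(1,0),f(0,1),f(1,1))
replace slot 1: 2·((-5)+0) − 3 = -13 → (-13,-5,0)
replace slot 2: 2·((-13)+0) − (-5) = -21 → (-13,-21,0)

-13,-21,0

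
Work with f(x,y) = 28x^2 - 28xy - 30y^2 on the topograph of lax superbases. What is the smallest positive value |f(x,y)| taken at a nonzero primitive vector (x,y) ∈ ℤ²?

descent: ρ → (-30,28,28)  [lands on river]
river: ρ → (28,28,-30)
river: ρ → (-30,32,26)
river: ρ → (26,20,-36)
river: ρ → (-36,52,10)
river: ρ → (10,48,-46)
river: ρ → (-46,44,12)
river: ρ → (12,52,-30)
river: ρ → (-30,8,34)
river: ρ → (34,60,-4)
river: ρ → (-4,60,34)
river: ρ → (34,8,-30)
river: ρ → (-30,52,12)
river: ρ → (12,44,-46)
river: ρ → (-46,48,10)
river: ρ → (10,52,-36)
river: ρ → (-36,20,26)
river: ρ → (26,32,-30)
closes: descent 1, river 18
min |a| on river = 4

4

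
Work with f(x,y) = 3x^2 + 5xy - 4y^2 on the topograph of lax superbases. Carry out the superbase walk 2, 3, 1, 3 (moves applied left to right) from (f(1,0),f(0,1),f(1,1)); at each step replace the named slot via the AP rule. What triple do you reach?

start (3,-4,4) = (f(1,0),f(0,1),f(1,1))
replace slot 2: 2·(3+4) − (-4) = 18 → (3,18,4)
replace slot 3: 2·(3+18) − 4 = 38 → (3,18,38)
replace slot 1: 2·(18+38) − 3 = 109 → (109,18,38)
replace slot 3: 2·(109+18) − 38 = 216 → (109,18,216)

109,18,216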